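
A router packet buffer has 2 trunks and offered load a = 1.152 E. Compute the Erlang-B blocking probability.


B(c,a) = (a^c/c!) / Σ_{k=0}^{c} a^k/k!
a^2/2! = 0.663552
Σ terms (k=0..2): 1.00000 + 1.15200 + 0.66355 = 2.815552
B = 0.663552/2.815552 = 0.235674

Final: 0.235674


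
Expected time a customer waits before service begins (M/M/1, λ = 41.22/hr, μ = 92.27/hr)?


ρ = 41.22/92.27 = 0.4467
Wq = ρ/(μ−λ) = 0.4467/(92.27 − 41.22) = 0.4467/51.05 = 0.008751 hr

Final: 0.008751 hr


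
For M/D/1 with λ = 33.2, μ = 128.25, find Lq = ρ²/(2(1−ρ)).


ρ = 33.2/128.25 = 0.2589
M/D/1: Lq = ρ²/(2(1−ρ)) = 0.06701/(2·0.7411) = 0.04521

Final: 0.04521


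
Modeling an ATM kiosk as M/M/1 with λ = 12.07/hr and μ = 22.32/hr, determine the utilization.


ρ = λ/μ = 12.07/22.32 = 0.5408

Final: 0.5408


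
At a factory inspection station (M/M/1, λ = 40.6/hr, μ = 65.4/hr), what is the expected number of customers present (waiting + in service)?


ρ = λ/μ = 40.6/65.4 = 0.6208
L = ρ/(1−ρ) = 0.6208/(1 − 0.6208) = 0.6208/0.3792 = 1.6371

Final: 1.6371


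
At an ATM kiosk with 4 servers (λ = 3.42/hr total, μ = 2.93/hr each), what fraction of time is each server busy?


ρ = λ/(cμ) = 3.42/(4·2.93) = 3.42/11.72 = 0.2918

Final: 0.2918


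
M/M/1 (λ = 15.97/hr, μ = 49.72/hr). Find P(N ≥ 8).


ρ = 15.97/49.72 = 0.3212
P(N ≥ n) = ρ^n = 0.3212^8 = 0.0001133

Final: 0.0001133


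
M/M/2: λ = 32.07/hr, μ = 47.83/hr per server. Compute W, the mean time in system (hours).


a = 0.6705; ρ = 0.3352; P₀ = 0.497847
Lq = P₀·a^c·ρ/(c!(1−ρ)²) = 0.08490
Wq = Lq/λ = 0.08490/32.07 = 0.002647 hr
W = Wq + 1/μ = 0.002647 + 0.02091 = 0.02355 hr

Final: 0.02355 hr


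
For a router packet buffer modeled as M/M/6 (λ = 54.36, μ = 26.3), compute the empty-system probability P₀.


a = λ/μ = 54.36/26.3 = 2.0669; ρ = a/c = 0.3445
Σ_{k=0}^{5} a^k/k! (terms k=0..5) = 1.00000 + 2.06692 + 2.13608 + 1.47170 + 0.76047 + 0.31437 = 7.74954
Tail: a^6/(6!(1−ρ)) = 77.97263/(720·0.6555) = 0.16521
P₀ = 1/(7.74954 + 0.16521) = 1/7.91475 = 0.126346

Final: 0.126346


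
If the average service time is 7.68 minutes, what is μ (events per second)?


μ = 1/(service time) in consistent units.
1 second = 0.0166667 min, so μ = 0.0166667/7.68 = 0.002170 per second

Final: 0.002170 /sec


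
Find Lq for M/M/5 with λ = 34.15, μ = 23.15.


a = λ/μ = 1.4752; ρ = a/5 = 0.2950
P₀ = 0.228409
Lq = P₀·a^c·ρ / (c!·(1−ρ)²) = 0.228409·6.98552·0.2950/(120·0.49698)
= 0.007893

Final: 0.007893


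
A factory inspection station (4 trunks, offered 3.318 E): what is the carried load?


B(4,3.318) = 0.240929 (Erlang-B)
Carried load = a(1 − B) = 3.318·(1 − 0.240929) = 3.318·0.759071 = 2.5186 E

Final: 2.5186 Erlangs


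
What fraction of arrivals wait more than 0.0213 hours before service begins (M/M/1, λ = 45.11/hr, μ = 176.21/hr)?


ρ = 45.11/176.21 = 0.2560
P(Wq > t) = ρ·e^{−(μ−λ)t} = 0.2560·e^{−2.7924}
= 0.2560·0.061272 = 0.015686

Final: 0.015686


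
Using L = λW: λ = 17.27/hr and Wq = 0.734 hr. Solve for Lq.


Lq = λWq = 17.27·0.734 = 12.6762

Final: 12.6762


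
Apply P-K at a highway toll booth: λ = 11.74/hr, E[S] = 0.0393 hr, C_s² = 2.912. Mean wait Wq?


ρ = λ·E[S] = 11.74·0.0393 = 0.4614
E[S²] = E[S]²(1+C_s²) = 0.0393²·(1+2.912) = 0.006042
Wq = λ·E[S²]/(2(1−ρ)) = 11.74·0.006042/(2·0.5386) = 0.06585 hr

Final: 0.06585 hr


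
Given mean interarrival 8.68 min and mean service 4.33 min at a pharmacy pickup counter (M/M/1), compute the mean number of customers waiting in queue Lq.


λ = 60/8.68 = 6.9124 /hr
μ = 60/4.33 = 13.8568 /hr
ρ = λ/μ = 6.9124/13.8568 = 0.4988
Lq = ρ²/(1−ρ) = 0.2488/0.5012 = 0.4966

Final: 0.4966


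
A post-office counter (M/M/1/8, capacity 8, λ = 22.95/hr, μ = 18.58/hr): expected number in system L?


ρ = 22.95/18.58 = 1.2352
L = ρ[1 − (K+1)ρ^K + Kρ^(K+1)] / [(1−ρ)(1−ρ^(K+1))]
Numerator: 1.2352·(1 − 9·5.418709 + 8·6.693185) = 7.135865
Denominator: (-0.2352)·(-5.693185) = 1.339032
L = 7.135865/1.339032 = 5.3291

Final: 5.3291


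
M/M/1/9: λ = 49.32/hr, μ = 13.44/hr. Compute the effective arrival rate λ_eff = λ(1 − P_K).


ρ = 3.6696; P_K = (1−ρ)ρ^9/(1−ρ^10) = 0.727496
λ_eff = λ(1 − P_K) = 49.32·(1 − 0.727496) = 49.32·0.272504 = 13.4399 /hr

Final: 13.4399 /hr


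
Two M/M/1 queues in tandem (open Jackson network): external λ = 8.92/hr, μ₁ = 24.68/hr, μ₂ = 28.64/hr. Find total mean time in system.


Each node sees arrival rate λ = 8.92/hr (tandem ⇒ throughput preserved).
W₁ = 1/(μ₁−λ) = 1/(24.68−8.92) = 0.06345 hr
W₂ = 1/(μ₂−λ) = 1/(28.64−8.92) = 0.05071 hr
W_total = W₁ + W₂ = 0.06345 + 0.05071 = 0.11416 hr

Final: 0.11416 hr


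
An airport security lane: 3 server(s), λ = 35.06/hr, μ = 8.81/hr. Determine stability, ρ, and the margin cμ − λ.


Total capacity cμ = 3·8.81 = 26.43/hr
ρ = λ/(cμ) = 35.06/26.43 = 1.3265
Stable ⇔ ρ < 1: NO
Spare capacity = cμ − λ = 26.43 − 35.06 = -8.63/hr

Final: ρ = 1.3265; unstable; margin = -8.63/hr


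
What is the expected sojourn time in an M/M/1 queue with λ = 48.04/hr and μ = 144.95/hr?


W = 1/(μ−λ) = 1/(144.95 − 48.04) = 1/96.91 = 0.01032 hr

Final: 0.01032 hr


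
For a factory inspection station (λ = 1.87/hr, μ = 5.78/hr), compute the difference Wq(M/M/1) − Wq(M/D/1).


ρ = 1.87/5.78 = 0.3235
Wq(M/M/1) = ρ/(μ−λ) = 0.3235/3.91 = 0.08274 hr
Wq(M/D/1) = ρ/(2(μ−λ)) = 0.04137 hr
Savings = 0.08274 − 0.04137 = 0.04137 hr

Final: 0.04137 hr


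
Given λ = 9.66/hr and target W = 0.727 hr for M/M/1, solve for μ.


W = 1/(μ−λ) ⇒ μ − λ = 1/W = 1/0.727 = 1.3755
μ = λ + 1/W = 9.66 + 1.3755 = 11.0355 per hr

Final: 11.0355 /hr


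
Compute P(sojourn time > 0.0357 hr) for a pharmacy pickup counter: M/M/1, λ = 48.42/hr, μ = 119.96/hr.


W ~ Exponential(μ−λ) for M/M/1.
μ − λ = 119.96 − 48.42 = 71.5400
P(W > t) = e^{−(μ−λ)t} = e^{−2.5540} = 0.077772

Final: 0.077772


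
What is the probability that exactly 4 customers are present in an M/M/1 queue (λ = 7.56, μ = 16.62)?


ρ = 7.56/16.62 = 0.4549
P_n = (1−ρ)·ρ^n = (1 − 0.4549)·0.4549^4 = 0.5451·0.042812 = 0.023338

Final: 0.023338


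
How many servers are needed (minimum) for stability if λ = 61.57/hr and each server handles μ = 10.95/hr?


Stability requires cμ > λ ⇔ c > λ/μ.
λ/μ = 61.57/10.95 = 5.6228
Minimum integer c = ⌊5.6228⌋ + 1 = 6
Check: 6·10.95 = 65.70 > 61.57, while 5·10.95 = 54.75 ≤ 61.57

Final: 6 servers


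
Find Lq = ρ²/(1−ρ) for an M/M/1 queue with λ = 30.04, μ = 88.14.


ρ = 30.04/88.14 = 0.3408
Lq = ρ²/(1−ρ) = 0.1162/0.6592 = 0.1762

Final: 0.1762


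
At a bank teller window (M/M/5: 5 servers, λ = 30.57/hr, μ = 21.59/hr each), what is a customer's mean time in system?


a = 1.4159; ρ = 0.2832; P₀ = 0.242416
Lq = P₀·a^c·ρ/(c!(1−ρ)²) = 0.006337
Wq = Lq/λ = 0.006337/30.57 = 0.0002073 hr
W = Wq + 1/μ = 0.0002073 + 0.04632 = 0.04653 hr

Final: 0.04653 hr


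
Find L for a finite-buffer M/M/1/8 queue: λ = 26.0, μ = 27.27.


ρ = 26.0/27.27 = 0.9534
L = ρ[1 − (K+1)ρ^K + Kρ^(K+1)] / [(1−ρ)(1−ρ^(K+1))]
Numerator: 0.9534·(1 − 9·0.682819 + 8·0.651019) = 0.059859
Denominator: (0.04657)·(0.348981) = 0.016252
L = 0.059859/0.016252 = 3.6830

Final: 3.6830


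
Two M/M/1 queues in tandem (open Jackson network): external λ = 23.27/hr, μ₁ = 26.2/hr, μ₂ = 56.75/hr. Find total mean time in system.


Each node sees arrival rate λ = 23.27/hr (tandem ⇒ throughput preserved).
W₁ = 1/(μ₁−λ) = 1/(26.2−23.27) = 0.34130 hr
W₂ = 1/(μ₂−λ) = 1/(56.75−23.27) = 0.02987 hr
W_total = W₁ + W₂ = 0.34130 + 0.02987 = 0.37117 hr

Final: 0.37117 hr


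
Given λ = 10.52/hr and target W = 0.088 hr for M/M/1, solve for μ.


W = 1/(μ−λ) ⇒ μ − λ = 1/W = 1/0.088 = 11.3636
μ = λ + 1/W = 10.52 + 11.3636 = 21.8836 per hr

Final: 21.8836 /hr


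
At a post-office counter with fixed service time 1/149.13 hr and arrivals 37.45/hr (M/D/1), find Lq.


ρ = 37.45/149.13 = 0.2511
M/D/1: Lq = ρ²/(2(1−ρ)) = 0.06306/(2·0.7489) = 0.04210

Final: 0.04210


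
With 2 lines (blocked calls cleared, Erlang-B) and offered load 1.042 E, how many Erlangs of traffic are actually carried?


B(2,1.042) = 0.210022 (Erlang-B)
Carried load = a(1 − B) = 1.042·(1 − 0.210022) = 1.042·0.789978 = 0.8232 E

Final: 0.8232 Erlangs


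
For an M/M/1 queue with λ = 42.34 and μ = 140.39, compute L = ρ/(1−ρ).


ρ = λ/μ = 42.34/140.39 = 0.3016
L = ρ/(1−ρ) = 0.3016/(1 − 0.3016) = 0.3016/0.6984 = 0.4318

Final: 0.4318


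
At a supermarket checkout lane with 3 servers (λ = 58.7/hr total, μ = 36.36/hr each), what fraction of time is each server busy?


ρ = λ/(cμ) = 58.7/(3·36.36) = 58.7/109.08 = 0.5381

Final: 0.5381


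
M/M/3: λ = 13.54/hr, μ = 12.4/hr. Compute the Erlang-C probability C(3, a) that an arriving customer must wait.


a = λ/μ = 1.0919; ρ = a/3 = 0.3640
P₀ = 0.330113 (from M/M/c formula)
C(c,a) = [a^c/(c!(1−ρ))]·P₀ = [1.30194/(6·0.6360)]·0.330113
= 0.34117·0.330113 = 0.112624

Final: 0.112624


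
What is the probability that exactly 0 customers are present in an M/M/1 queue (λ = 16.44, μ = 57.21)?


ρ = 16.44/57.21 = 0.2874
P_n = (1−ρ)·ρ^n = (1 − 0.2874)·0.2874^0 = 0.7126·1.000000 = 0.712638

Final: 0.712638


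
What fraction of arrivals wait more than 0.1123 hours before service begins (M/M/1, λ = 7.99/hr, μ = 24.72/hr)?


ρ = 7.99/24.72 = 0.3232
P(Wq > t) = ρ·e^{−(μ−λ)t} = 0.3232·e^{−1.8788}
= 0.3232·0.152777 = 0.049380

Final: 0.049380


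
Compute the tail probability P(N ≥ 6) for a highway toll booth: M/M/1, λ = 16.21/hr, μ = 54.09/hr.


ρ = 16.21/54.09 = 0.2997
P(N ≥ n) = ρ^n = 0.2997^6 = 0.0007244

Final: 0.0007244


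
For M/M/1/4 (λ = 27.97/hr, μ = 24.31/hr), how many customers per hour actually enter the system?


ρ = 1.1506; P_K = (1−ρ)ρ^4/(1−ρ^5) = 0.259621
λ_eff = λ(1 − P_K) = 27.97·(1 − 0.259621) = 27.97·0.740379 = 20.7084 /hr

Final: 20.7084 /hr


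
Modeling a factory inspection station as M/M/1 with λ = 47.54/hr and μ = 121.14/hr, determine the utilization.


ρ = λ/μ = 47.54/121.14 = 0.3924

Final: 0.3924


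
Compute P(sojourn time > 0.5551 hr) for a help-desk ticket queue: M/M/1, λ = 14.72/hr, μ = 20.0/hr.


W ~ Exponential(μ−λ) for M/M/1.
μ − λ = 20.0 − 14.72 = 5.2800
P(W > t) = e^{−(μ−λ)t} = e^{−2.9309} = 0.053348

Final: 0.053348


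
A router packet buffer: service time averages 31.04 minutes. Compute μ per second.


μ = 1/(service time) in consistent units.
1 second = 0.0166667 min, so μ = 0.0166667/31.04 = 0.0005369 per second

Final: 0.0005369 /sec


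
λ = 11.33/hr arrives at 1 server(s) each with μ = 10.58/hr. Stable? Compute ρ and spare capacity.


Total capacity cμ = 1·10.58 = 10.58/hr
ρ = λ/(cμ) = 11.33/10.58 = 1.0709
Stable ⇔ ρ < 1: NO
Spare capacity = cμ − λ = 10.58 − 11.33 = -0.75/hr

Final: ρ = 1.0709; unstable; margin = -0.75/hr


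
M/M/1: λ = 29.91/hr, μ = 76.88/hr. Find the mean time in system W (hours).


W = 1/(μ−λ) = 1/(76.88 − 29.91) = 1/46.97 = 0.02129 hr

Final: 0.02129 hr


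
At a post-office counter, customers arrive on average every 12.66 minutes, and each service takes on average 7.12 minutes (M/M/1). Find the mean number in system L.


λ = 60/12.66 = 4.7393 /hr
μ = 60/7.12 = 8.4270 /hr
ρ = λ/μ = 4.7393/8.4270 = 0.5624
L = ρ/(1−ρ) = 0.5624/0.4376 = 1.2852

Final: 1.2852


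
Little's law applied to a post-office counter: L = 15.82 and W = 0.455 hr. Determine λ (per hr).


λ = L/W = 15.82/0.455 = 34.7692 /hr

Final: 34.7692 /hr


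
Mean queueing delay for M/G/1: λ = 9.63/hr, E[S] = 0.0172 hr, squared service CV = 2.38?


ρ = λ·E[S] = 9.63·0.0172 = 0.1656
E[S²] = E[S]²(1+C_s²) = 0.0172²·(1+2.38) = 0.0009999
Wq = λ·E[S²]/(2(1−ρ)) = 9.63·0.0009999/(2·0.8344) = 0.005771 hr

Final: 0.005771 hr


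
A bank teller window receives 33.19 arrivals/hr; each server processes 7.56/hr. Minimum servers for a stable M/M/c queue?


Stability requires cμ > λ ⇔ c > λ/μ.
λ/μ = 33.19/7.56 = 4.3902
Minimum integer c = ⌊4.3902⌋ + 1 = 5
Check: 5·7.56 = 37.80 > 33.19, while 4·7.56 = 30.24 ≤ 33.19

Final: 5 servers


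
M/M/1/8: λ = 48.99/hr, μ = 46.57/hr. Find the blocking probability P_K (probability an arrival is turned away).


ρ = λ/μ = 48.99/46.57 = 1.0520
P_K = (1−ρ)ρ^K/(1−ρ^(K+1)) = (-0.05196·1.499718)/(1 − 1.577651)
= -0.077933/-0.577651 = 0.134913

Final: 0.134913


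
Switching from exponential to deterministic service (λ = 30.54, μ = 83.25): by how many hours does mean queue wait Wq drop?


ρ = 30.54/83.25 = 0.3668
Wq(M/M/1) = ρ/(μ−λ) = 0.3668/52.71 = 0.006960 hr
Wq(M/D/1) = ρ/(2(μ−λ)) = 0.003480 hr
Savings = 0.006960 − 0.003480 = 0.003480 hr

Final: 0.003480 hr


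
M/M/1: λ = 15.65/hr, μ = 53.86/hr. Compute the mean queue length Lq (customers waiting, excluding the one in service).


ρ = 15.65/53.86 = 0.2906
Lq = ρ²/(1−ρ) = 0.08443/0.7094 = 0.1190

Final: 0.1190


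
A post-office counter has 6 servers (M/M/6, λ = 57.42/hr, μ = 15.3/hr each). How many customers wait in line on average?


a = λ/μ = 3.7529; ρ = a/6 = 0.6255
P₀ = 0.022009
Lq = P₀·a^c·ρ / (c!·(1−ρ)²) = 0.022009·2794.02665·0.6255/(720·0.14026)
= 0.38088

Final: 0.38088


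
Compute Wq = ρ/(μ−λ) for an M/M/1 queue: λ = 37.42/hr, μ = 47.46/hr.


ρ = 37.42/47.46 = 0.7885
Wq = ρ/(μ−λ) = 0.7885/(47.46 − 37.42) = 0.7885/10.04 = 0.07853 hr

Final: 0.07853 hr


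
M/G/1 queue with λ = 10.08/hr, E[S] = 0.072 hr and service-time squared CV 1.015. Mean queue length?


ρ = λ·E[S] = 10.08·0.072 = 0.7258
Lq = ρ²(1+C_s²)/(2(1−ρ)) = 0.5267·(1+1.015)/(2·0.2742)
= 0.5267·2.0150/0.5485 = 1.93509

Final: 1.93509


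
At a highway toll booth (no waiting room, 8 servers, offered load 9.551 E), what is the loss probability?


B(c,a) = (a^c/c!) / Σ_{k=0}^{c} a^k/k!
a^8/8! = 1717.395170
Σ terms (k=0..8): 1.00000 + 9.55100 + 45.61080 + 145.20959 + 346.72419 + 662.31254 + 1054.29118 + 1438.50501 + 1717.39517 = 5420.599477
B = 1717.395170/5420.599477 = 0.316828

Final: 0.316828


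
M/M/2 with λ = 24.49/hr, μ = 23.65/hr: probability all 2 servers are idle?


a = λ/μ = 24.49/23.65 = 1.0355; ρ = a/c = 0.5178
Σ_{k=0}^{1} a^k/k! (terms k=0..1) = 1.00000 + 1.03552 = 2.03552
Tail: a^2/(2!(1−ρ)) = 1.07230/(2·0.4822) = 1.11179
P₀ = 1/(2.03552 + 1.11179) = 1/3.14730 = 0.317732

Final: 0.317732


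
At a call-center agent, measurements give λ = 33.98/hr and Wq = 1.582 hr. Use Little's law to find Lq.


Lq = λWq = 33.98·1.582 = 53.7564

Final: 53.7564


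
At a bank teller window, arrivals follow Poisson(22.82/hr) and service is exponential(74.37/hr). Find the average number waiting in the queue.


ρ = 22.82/74.37 = 0.3068
Lq = ρ²/(1−ρ) = 0.09415/0.6932 = 0.1358

Final: 0.1358


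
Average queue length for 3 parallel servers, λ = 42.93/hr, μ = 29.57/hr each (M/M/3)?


a = λ/μ = 1.4518; ρ = a/3 = 0.4839
P₀ = 0.222521
Lq = P₀·a^c·ρ / (c!·(1−ρ)²) = 0.222521·3.06005·0.4839/(6·0.26632)
= 0.20622

Final: 0.20622


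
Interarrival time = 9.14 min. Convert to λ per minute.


λ = 1/(interarrival time) in consistent units.
1 minute = 1 min, so λ = 1/9.14 = 0.1094 per minute

Final: 0.1094 /min


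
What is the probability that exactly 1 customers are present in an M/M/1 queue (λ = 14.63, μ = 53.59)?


ρ = 14.63/53.59 = 0.2730
P_n = (1−ρ)·ρ^n = (1 − 0.2730)·0.2730^1 = 0.7270·0.272999 = 0.198470

Final: 0.198470


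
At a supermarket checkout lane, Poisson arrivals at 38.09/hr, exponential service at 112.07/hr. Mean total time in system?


W = 1/(μ−λ) = 1/(112.07 − 38.09) = 1/73.98 = 0.01352 hr

Final: 0.01352 hr


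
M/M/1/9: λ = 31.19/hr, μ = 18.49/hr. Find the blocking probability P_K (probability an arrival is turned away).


ρ = λ/μ = 31.19/18.49 = 1.6869
P_K = (1−ρ)ρ^K/(1−ρ^(K+1)) = (-0.6869·110.587534)/(1 − 186.545439)
= -75.957906/-185.545439 = 0.409376

Final: 0.409376


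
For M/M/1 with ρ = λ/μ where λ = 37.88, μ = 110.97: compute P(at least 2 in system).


ρ = 37.88/110.97 = 0.3414
P(N ≥ n) = ρ^n = 0.3414^2 = 0.116522

Final: 0.116522


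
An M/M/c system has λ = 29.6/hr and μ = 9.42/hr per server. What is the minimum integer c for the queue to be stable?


Stability requires cμ > λ ⇔ c > λ/μ.
λ/μ = 29.6/9.42 = 3.1423
Minimum integer c = ⌊3.1423⌋ + 1 = 4
Check: 4·9.42 = 37.68 > 29.6, while 3·9.42 = 28.26 ≤ 29.6

Final: 4 servers


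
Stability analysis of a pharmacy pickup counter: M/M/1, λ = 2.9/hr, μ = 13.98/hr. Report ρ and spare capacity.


Total capacity cμ = 1·13.98 = 13.98/hr
ρ = λ/(cμ) = 2.9/13.98 = 0.2074
Stable ⇔ ρ < 1: YES
Spare capacity = cμ − λ = 13.98 − 2.9 = 11.08/hr

Final: ρ = 0.2074; stable; margin = 11.08/hr


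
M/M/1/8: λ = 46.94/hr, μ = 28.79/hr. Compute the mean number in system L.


ρ = 46.94/28.79 = 1.6304
L = ρ[1 − (K+1)ρ^K + Kρ^(K+1)] / [(1−ρ)(1−ρ^(K+1))]
Numerator: 1.6304·(1 − 9·49.935725 + 8·81.416567) = 330.831626
Denominator: (-0.6304)·(-80.416567) = 50.696793
L = 330.831626/50.696793 = 6.5257

Final: 6.5257


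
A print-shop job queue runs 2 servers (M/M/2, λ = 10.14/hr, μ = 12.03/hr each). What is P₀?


a = λ/μ = 10.14/12.03 = 0.8429; ρ = a/c = 0.4214
Σ_{k=0}^{1} a^k/k! (terms k=0..1) = 1.00000 + 0.84289 = 1.84289
Tail: a^2/(2!(1−ρ)) = 0.71047/(2·0.5786) = 0.61400
P₀ = 1/(1.84289 + 0.61400) = 1/2.45690 = 0.407018

Final: 0.407018


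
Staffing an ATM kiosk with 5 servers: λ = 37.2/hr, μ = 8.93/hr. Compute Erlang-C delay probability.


a = λ/μ = 4.1657; ρ = a/5 = 0.8331
P₀ = 0.009892 (from M/M/c formula)
C(c,a) = [a^c/(c!(1−ρ))]·P₀ = [1254.46170/(120·0.1669)]·0.009892
= 62.65292·0.009892 = 0.619768

Final: 0.619768


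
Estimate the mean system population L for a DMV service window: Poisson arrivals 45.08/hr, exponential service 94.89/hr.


ρ = λ/μ = 45.08/94.89 = 0.4751
L = ρ/(1−ρ) = 0.4751/(1 − 0.4751) = 0.4751/0.5249 = 0.9050

Final: 0.9050


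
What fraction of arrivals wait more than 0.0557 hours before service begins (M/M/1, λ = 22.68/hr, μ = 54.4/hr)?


ρ = 22.68/54.4 = 0.4169
P(Wq > t) = ρ·e^{−(μ−λ)t} = 0.4169·e^{−1.7668}
= 0.4169·0.170878 = 0.071241

Final: 0.071241


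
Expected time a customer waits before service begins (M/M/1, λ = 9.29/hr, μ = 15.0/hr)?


ρ = 9.29/15.0 = 0.6193
Wq = ρ/(μ−λ) = 0.6193/(15.0 − 9.29) = 0.6193/5.71 = 0.1085 hr

Final: 0.1085 hr


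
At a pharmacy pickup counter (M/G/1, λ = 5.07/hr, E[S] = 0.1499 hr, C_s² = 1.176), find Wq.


ρ = λ·E[S] = 5.07·0.1499 = 0.7600
E[S²] = E[S]²(1+C_s²) = 0.1499²·(1+1.176) = 0.048895
Wq = λ·E[S²]/(2(1−ρ)) = 5.07·0.048895/(2·0.2400) = 0.51644 hr

Final: 0.51644 hr


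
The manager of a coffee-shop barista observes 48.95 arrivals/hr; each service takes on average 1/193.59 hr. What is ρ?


ρ = λ/μ = 48.95/193.59 = 0.2529

Final: 0.2529


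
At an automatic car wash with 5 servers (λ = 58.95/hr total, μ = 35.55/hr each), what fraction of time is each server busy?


ρ = λ/(cμ) = 58.95/(5·35.55) = 58.95/177.75 = 0.3316

Final: 0.3316


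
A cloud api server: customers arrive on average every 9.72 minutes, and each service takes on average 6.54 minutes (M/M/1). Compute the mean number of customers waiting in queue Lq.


λ = 60/9.72 = 6.1728 /hr
μ = 60/6.54 = 9.1743 /hr
ρ = λ/μ = 6.1728/9.1743 = 0.6728
Lq = ρ²/(1−ρ) = 0.4527/0.3272 = 1.3838

Final: 1.3838


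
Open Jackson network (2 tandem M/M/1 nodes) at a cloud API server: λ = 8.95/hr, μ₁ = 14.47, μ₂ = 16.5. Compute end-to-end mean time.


Each node sees arrival rate λ = 8.95/hr (tandem ⇒ throughput preserved).
W₁ = 1/(μ₁−λ) = 1/(14.47−8.95) = 0.18116 hr
W₂ = 1/(μ₂−λ) = 1/(16.5−8.95) = 0.13245 hr
W_total = W₁ + W₂ = 0.18116 + 0.13245 = 0.31361 hr

Final: 0.31361 hr


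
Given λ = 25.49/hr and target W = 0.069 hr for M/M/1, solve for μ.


W = 1/(μ−λ) ⇒ μ − λ = 1/W = 1/0.069 = 14.4928
μ = λ + 1/W = 25.49 + 14.4928 = 39.9828 per hr

Final: 39.9828 /hr


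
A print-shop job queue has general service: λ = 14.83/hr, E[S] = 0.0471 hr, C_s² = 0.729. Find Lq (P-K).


ρ = λ·E[S] = 14.83·0.0471 = 0.6985
Lq = ρ²(1+C_s²)/(2(1−ρ)) = 0.4879·(1+0.729)/(2·0.3015)
= 0.4879·1.7290/0.6030 = 1.39892

Final: 1.39892


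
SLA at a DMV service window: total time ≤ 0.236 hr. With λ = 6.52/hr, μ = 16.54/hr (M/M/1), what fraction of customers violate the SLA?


W ~ Exponential(μ−λ) for M/M/1.
μ − λ = 16.54 − 6.52 = 10.0200
P(W > t) = e^{−(μ−λ)t} = e^{−2.3647} = 0.093976

Final: 0.093976


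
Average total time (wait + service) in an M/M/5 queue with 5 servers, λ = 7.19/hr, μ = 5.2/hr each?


a = 1.3827; ρ = 0.2765; P₀ = 0.250645
Lq = P₀·a^c·ρ/(c!(1−ρ)²) = 0.005577
Wq = Lq/λ = 0.005577/7.19 = 0.0007757 hr
W = Wq + 1/μ = 0.0007757 + 0.19231 = 0.19308 hr

Final: 0.19308 hr


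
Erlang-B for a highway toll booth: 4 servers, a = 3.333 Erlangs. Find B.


B(c,a) = (a^c/c!) / Σ_{k=0}^{c} a^k/k!
a^4/4! = 5.141976
Σ terms (k=0..4): 1.00000 + 3.33300 + 5.55444 + 6.17099 + 5.14198 = 21.200408
B = 5.141976/21.200408 = 0.242541

Final: 0.242541


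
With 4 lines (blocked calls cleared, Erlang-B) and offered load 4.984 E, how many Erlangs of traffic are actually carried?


B(4,4.984) = 0.397077 (Erlang-B)
Carried load = a(1 − B) = 4.984·(1 − 0.397077) = 4.984·0.602923 = 3.0050 E

Final: 3.0050 Erlangs


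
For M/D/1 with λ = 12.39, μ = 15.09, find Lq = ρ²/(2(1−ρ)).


ρ = 12.39/15.09 = 0.8211
M/D/1: Lq = ρ²/(2(1−ρ)) = 0.6742/(2·0.1789) = 1.88391

Final: 1.88391


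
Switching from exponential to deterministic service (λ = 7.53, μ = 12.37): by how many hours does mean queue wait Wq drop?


ρ = 7.53/12.37 = 0.6087
Wq(M/M/1) = ρ/(μ−λ) = 0.6087/4.84 = 0.12577 hr
Wq(M/D/1) = ρ/(2(μ−λ)) = 0.06289 hr
Savings = 0.12577 − 0.06289 = 0.06289 hr

Final: 0.06289 hr


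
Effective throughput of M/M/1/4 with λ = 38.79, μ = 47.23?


ρ = 0.8213; P_K = (1−ρ)ρ^4/(1−ρ^5) = 0.129820
λ_eff = λ(1 − P_K) = 38.79·(1 − 0.129820) = 38.79·0.870180 = 33.7543 /hr

Final: 33.7543 /hr


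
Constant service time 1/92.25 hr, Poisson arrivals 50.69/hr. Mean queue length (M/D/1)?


ρ = 50.69/92.25 = 0.5495
M/D/1: Lq = ρ²/(2(1−ρ)) = 0.3019/(2·0.4505) = 0.33510

Final: 0.33510


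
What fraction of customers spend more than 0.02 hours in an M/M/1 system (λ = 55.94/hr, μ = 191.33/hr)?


W ~ Exponential(μ−λ) for M/M/1.
μ − λ = 191.33 − 55.94 = 135.3900
P(W > t) = e^{−(μ−λ)t} = e^{−2.7078} = 0.066683

Final: 0.066683


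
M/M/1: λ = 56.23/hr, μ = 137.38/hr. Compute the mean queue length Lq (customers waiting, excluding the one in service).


ρ = 56.23/137.38 = 0.4093
Lq = ρ²/(1−ρ) = 0.1675/0.5907 = 0.2836

Final: 0.2836


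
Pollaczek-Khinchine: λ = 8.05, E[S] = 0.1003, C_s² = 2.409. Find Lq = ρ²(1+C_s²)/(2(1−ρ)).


ρ = λ·E[S] = 8.05·0.1003 = 0.8074
Lq = ρ²(1+C_s²)/(2(1−ρ)) = 0.6519·(1+2.409)/(2·0.1926)
= 0.6519·3.4090/0.3852 = 5.76990

Final: 5.76990


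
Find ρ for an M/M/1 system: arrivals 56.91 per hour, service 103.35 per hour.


ρ = λ/μ = 56.91/103.35 = 0.5507

Final: 0.5507


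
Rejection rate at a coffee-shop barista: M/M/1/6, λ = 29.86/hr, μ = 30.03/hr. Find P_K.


ρ = λ/μ = 29.86/30.03 = 0.9943
P_K = (1−ρ)ρ^K/(1−ρ^(K+1)) = (0.005661·0.966511)/(1 − 0.961040)
= 0.005471/0.038960 = 0.140436

Final: 0.140436


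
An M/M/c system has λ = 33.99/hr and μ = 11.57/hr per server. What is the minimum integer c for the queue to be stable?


Stability requires cμ > λ ⇔ c > λ/μ.
λ/μ = 33.99/11.57 = 2.9378
Minimum integer c = ⌊2.9378⌋ + 1 = 3
Check: 3·11.57 = 34.71 > 33.99, while 2·11.57 = 23.14 ≤ 33.99

Final: 3 servers


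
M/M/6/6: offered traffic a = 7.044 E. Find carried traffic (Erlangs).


B(6,7.044) = 0.334070 (Erlang-B)
Carried load = a(1 − B) = 7.044·(1 − 0.334070) = 7.044·0.665930 = 4.6908 E

Final: 4.6908 Erlangs


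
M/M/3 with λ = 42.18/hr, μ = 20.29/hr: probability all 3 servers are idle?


a = λ/μ = 42.18/20.29 = 2.0789; ρ = a/c = 0.6930
Σ_{k=0}^{2} a^k/k! (terms k=0..2) = 1.00000 + 2.07886 + 2.16082 = 5.23968
Tail: a^3/(3!(1−ρ)) = 8.98408/(6·0.3070) = 4.87659
P₀ = 1/(5.23968 + 4.87659) = 1/10.11627 = 0.098851

Final: 0.098851


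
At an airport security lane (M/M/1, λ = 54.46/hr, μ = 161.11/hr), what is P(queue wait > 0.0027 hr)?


ρ = 54.46/161.11 = 0.3380
P(Wq > t) = ρ·e^{−(μ−λ)t} = 0.3380·e^{−0.2880}
= 0.3380·0.749795 = 0.253453

Final: 0.253453


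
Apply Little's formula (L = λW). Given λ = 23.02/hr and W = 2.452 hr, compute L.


L = λW = 23.02·2.452 = 56.4450

Final: 56.4450


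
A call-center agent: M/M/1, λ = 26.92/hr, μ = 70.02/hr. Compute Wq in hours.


ρ = 26.92/70.02 = 0.3845
Wq = ρ/(μ−λ) = 0.3845/(70.02 − 26.92) = 0.3845/43.10 = 0.008920 hr

Final: 0.008920 hr


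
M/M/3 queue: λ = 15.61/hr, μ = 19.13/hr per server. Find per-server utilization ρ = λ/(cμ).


ρ = λ/(cμ) = 15.61/(3·19.13) = 15.61/57.39 = 0.2720

Final: 0.2720


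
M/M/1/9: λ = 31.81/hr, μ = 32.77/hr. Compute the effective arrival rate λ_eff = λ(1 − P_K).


ρ = 0.9707; P_K = (1−ρ)ρ^9/(1−ρ^10) = 0.087159
λ_eff = λ(1 − P_K) = 31.81·(1 − 0.087159) = 31.81·0.912841 = 29.0375 /hr

Final: 29.0375 /hr


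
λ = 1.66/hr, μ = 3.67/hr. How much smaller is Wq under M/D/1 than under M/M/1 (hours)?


ρ = 1.66/3.67 = 0.4523
Wq(M/M/1) = ρ/(μ−λ) = 0.4523/2.01 = 0.22503 hr
Wq(M/D/1) = ρ/(2(μ−λ)) = 0.11252 hr
Savings = 0.22503 − 0.11252 = 0.11252 hr

Final: 0.11252 hr


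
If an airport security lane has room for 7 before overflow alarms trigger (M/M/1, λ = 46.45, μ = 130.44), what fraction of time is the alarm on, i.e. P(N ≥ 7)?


ρ = 46.45/130.44 = 0.3561
P(N ≥ n) = ρ^n = 0.3561^7 = 0.0007261

Final: 0.0007261


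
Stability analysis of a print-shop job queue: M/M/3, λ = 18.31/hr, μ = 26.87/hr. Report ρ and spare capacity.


Total capacity cμ = 3·26.87 = 80.61/hr
ρ = λ/(cμ) = 18.31/80.61 = 0.2271
Stable ⇔ ρ < 1: YES
Spare capacity = cμ − λ = 80.61 − 18.31 = 62.30/hr

Final: ρ = 0.2271; stable; margin = 62.30/hr


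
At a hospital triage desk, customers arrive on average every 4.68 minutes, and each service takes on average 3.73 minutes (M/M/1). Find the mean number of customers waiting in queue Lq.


λ = 60/4.68 = 12.8205 /hr
μ = 60/3.73 = 16.0858 /hr
ρ = λ/μ = 12.8205/16.0858 = 0.7970
Lq = ρ²/(1−ρ) = 0.6352/0.2030 = 3.1293

Final: 3.1293


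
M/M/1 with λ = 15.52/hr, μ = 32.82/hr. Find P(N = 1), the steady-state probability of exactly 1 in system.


ρ = 15.52/32.82 = 0.4729
P_n = (1−ρ)·ρ^n = (1 − 0.4729)·0.4729^1 = 0.5271·0.472882 = 0.249265

Final: 0.249265


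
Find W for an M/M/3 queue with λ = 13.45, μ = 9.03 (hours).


a = 1.4895; ρ = 0.4965; P₀ = 0.213103
Lq = P₀·a^c·ρ/(c!(1−ρ)²) = 0.22985
Wq = Lq/λ = 0.22985/13.45 = 0.01709 hr
W = Wq + 1/μ = 0.01709 + 0.11074 = 0.12783 hr

Final: 0.12783 hr


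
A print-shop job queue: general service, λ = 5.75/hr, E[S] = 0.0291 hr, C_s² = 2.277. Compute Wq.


ρ = λ·E[S] = 5.75·0.0291 = 0.1673
E[S²] = E[S]²(1+C_s²) = 0.0291²·(1+2.277) = 0.002775
Wq = λ·E[S²]/(2(1−ρ)) = 5.75·0.002775/(2·0.8327) = 0.009581 hr

Final: 0.009581 hr


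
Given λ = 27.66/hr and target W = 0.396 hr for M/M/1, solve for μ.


W = 1/(μ−λ) ⇒ μ − λ = 1/W = 1/0.396 = 2.5253
μ = λ + 1/W = 27.66 + 2.5253 = 30.1853 per hr

Final: 30.1853 /hr


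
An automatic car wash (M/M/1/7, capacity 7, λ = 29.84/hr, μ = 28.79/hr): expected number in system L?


ρ = 29.84/28.79 = 1.0365
L = ρ[1 − (K+1)ρ^K + Kρ^(K+1)] / [(1−ρ)(1−ρ^(K+1))]
Numerator: 1.0365·(1 − 8·1.284991 + 7·1.331856) = 0.044634
Denominator: (-0.03647)·(-0.331856) = 0.012103
L = 0.044634/0.012103 = 3.6878

Final: 3.6878


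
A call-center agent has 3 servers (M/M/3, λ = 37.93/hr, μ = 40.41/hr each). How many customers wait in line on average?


a = λ/μ = 0.9386; ρ = a/3 = 0.3129
P₀ = 0.387638
Lq = P₀·a^c·ρ / (c!·(1−ρ)²) = 0.387638·0.82696·0.3129/(6·0.47214)
= 0.03540

Final: 0.03540


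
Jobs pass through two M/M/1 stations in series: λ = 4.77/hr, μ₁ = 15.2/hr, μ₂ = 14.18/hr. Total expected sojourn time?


Each node sees arrival rate λ = 4.77/hr (tandem ⇒ throughput preserved).
W₁ = 1/(μ₁−λ) = 1/(15.2−4.77) = 0.09588 hr
W₂ = 1/(μ₂−λ) = 1/(14.18−4.77) = 0.10627 hr
W_total = W₁ + W₂ = 0.09588 + 0.10627 = 0.20215 hr

Final: 0.20215 hr


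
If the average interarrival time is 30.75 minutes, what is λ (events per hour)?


λ = 1/(interarrival time) in consistent units.
1 hour = 60 min, so λ = 60/30.75 = 1.9512 per hour

Final: 1.9512 /hr


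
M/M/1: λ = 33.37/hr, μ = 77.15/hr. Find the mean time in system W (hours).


W = 1/(μ−λ) = 1/(77.15 − 33.37) = 1/43.78 = 0.02284 hr

Final: 0.02284 hr


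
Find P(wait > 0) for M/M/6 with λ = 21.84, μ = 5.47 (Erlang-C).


a = λ/μ = 3.9927; ρ = a/6 = 0.6654
P₀ = 0.016825 (from M/M/c formula)
C(c,a) = [a^c/(c!(1−ρ))]·P₀ = [4051.27614/(720·0.3346)]·0.016825
= 16.81882·0.016825 = 0.282978

Final: 0.282978


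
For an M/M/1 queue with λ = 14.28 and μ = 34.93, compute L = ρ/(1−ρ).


ρ = λ/μ = 14.28/34.93 = 0.4088
L = ρ/(1−ρ) = 0.4088/(1 − 0.4088) = 0.4088/0.5912 = 0.6915

Final: 0.6915


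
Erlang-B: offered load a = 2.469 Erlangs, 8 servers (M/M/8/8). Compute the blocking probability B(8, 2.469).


B(c,a) = (a^c/c!) / Σ_{k=0}^{c} a^k/k!
a^8/8! = 0.034249
Σ terms (k=0..8): 1.00000 + 2.46900 + 3.04798 + 2.50849 + 1.54836 + 0.76458 + 0.31463 + 0.11097 + 0.03425 = 11.798262
B = 0.034249/11.798262 = 0.002903

Final: 0.002903


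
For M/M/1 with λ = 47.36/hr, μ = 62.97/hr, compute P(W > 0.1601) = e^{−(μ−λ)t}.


W ~ Exponential(μ−λ) for M/M/1.
μ − λ = 62.97 − 47.36 = 15.6100
P(W > t) = e^{−(μ−λ)t} = e^{−2.4992} = 0.082154

Final: 0.082154


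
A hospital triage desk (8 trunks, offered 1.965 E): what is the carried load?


B(8,1.965) = 0.0007728 (Erlang-B)
Carried load = a(1 − B) = 1.965·(1 − 0.0007728) = 1.965·0.999227 = 1.9635 E

Final: 1.9635 Erlangs


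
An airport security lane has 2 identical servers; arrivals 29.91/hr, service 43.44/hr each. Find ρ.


ρ = λ/(cμ) = 29.91/(2·43.44) = 29.91/86.88 = 0.3443

Final: 0.3443


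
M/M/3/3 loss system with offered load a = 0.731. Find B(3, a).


B(c,a) = (a^c/c!) / Σ_{k=0}^{c} a^k/k!
a^3/3! = 0.065103
Σ terms (k=0..3): 1.00000 + 0.73100 + 0.26718 + 0.06510 = 2.063283
B = 0.065103/2.063283 = 0.031553

Final: 0.031553


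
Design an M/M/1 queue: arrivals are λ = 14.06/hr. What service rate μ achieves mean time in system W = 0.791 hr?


W = 1/(μ−λ) ⇒ μ − λ = 1/W = 1/0.791 = 1.2642
μ = λ + 1/W = 14.06 + 1.2642 = 15.3242 per hr

Final: 15.3242 /hr


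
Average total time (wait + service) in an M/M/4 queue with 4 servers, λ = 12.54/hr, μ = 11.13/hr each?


a = 1.1267; ρ = 0.2817; P₀ = 0.323286
Lq = P₀·a^c·ρ/(c!(1−ρ)²) = 0.01185
Wq = Lq/λ = 0.01185/12.54 = 0.0009449 hr
W = Wq + 1/μ = 0.0009449 + 0.08985 = 0.09079 hr

Final: 0.09079 hr


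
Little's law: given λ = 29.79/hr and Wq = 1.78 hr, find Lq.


Lq = λWq = 29.79·1.78 = 53.0262

Final: 53.0262


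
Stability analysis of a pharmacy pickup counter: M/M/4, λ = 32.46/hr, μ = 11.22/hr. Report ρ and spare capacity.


Total capacity cμ = 4·11.22 = 44.88/hr
ρ = λ/(cμ) = 32.46/44.88 = 0.7233
Stable ⇔ ρ < 1: YES
Spare capacity = cμ − λ = 44.88 − 32.46 = 12.42/hr

Final: ρ = 0.7233; stable; margin = 12.42/hr


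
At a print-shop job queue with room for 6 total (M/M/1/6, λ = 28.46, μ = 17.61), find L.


ρ = 28.46/17.61 = 1.6161
L = ρ[1 − (K+1)ρ^K + Kρ^(K+1)] / [(1−ρ)(1−ρ^(K+1))]
Numerator: 1.6161·(1 − 7·17.817765 + 6·28.795775) = 79.271515
Denominator: (-0.6161)·(-27.795775) = 17.125733
L = 79.271515/17.125733 = 4.6288

Final: 4.6288


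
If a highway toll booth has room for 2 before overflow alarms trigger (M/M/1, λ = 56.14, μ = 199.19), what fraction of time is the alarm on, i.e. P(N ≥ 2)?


ρ = 56.14/199.19 = 0.2818
P(N ≥ n) = ρ^n = 0.2818^2 = 0.079435

Final: 0.079435


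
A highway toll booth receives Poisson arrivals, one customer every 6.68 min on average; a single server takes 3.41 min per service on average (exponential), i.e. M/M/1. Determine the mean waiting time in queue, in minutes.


λ = 60/6.68 = 8.9820 /hr
μ = 60/3.41 = 17.5953 /hr
ρ = λ/μ = 8.9820/17.5953 = 0.5105
Wq = ρ/(μ−λ) = 0.5105/(17.5953−8.9820) = 0.05927 hr
In minutes: 0.05927·60 = 3.556 min

Final: 3.556 min


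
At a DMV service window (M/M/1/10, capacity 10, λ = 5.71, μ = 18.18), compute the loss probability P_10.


ρ = λ/μ = 5.71/18.18 = 0.3141
P_K = (1−ρ)ρ^K/(1−ρ^(K+1)) = (0.6859·0.000009342)/(1 − 0.000002934)
= 0.000006408/0.999997 = 0.000006408

Final: 0.000006408


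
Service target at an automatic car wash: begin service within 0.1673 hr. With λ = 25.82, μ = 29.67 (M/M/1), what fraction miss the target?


ρ = 25.82/29.67 = 0.8702
P(Wq > t) = ρ·e^{−(μ−λ)t} = 0.8702·e^{−0.6441}
= 0.8702·0.525132 = 0.456991

Final: 0.456991


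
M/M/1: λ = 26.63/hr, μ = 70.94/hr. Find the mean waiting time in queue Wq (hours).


ρ = 26.63/70.94 = 0.3754
Wq = ρ/(μ−λ) = 0.3754/(70.94 − 26.63) = 0.3754/44.31 = 0.008472 hr

Final: 0.008472 hr


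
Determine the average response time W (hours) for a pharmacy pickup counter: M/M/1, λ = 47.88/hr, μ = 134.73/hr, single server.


W = 1/(μ−λ) = 1/(134.73 − 47.88) = 1/86.85 = 0.01151 hr

Final: 0.01151 hr


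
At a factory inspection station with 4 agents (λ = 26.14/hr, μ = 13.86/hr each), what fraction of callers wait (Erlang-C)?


a = λ/μ = 1.8860; ρ = a/4 = 0.4715
P₀ = 0.147491 (from M/M/c formula)
C(c,a) = [a^c/(c!(1−ρ))]·P₀ = [12.65230/(24·0.5285)]·0.147491
= 0.99750·0.147491 = 0.147122

Final: 0.147122


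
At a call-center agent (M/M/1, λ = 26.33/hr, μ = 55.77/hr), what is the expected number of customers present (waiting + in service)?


ρ = λ/μ = 26.33/55.77 = 0.4721
L = ρ/(1−ρ) = 0.4721/(1 − 0.4721) = 0.4721/0.5279 = 0.8944

Final: 0.8944


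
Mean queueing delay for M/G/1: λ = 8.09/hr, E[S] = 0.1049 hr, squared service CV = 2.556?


ρ = λ·E[S] = 8.09·0.1049 = 0.8486
E[S²] = E[S]²(1+C_s²) = 0.1049²·(1+2.556) = 0.039130
Wq = λ·E[S²]/(2(1−ρ)) = 8.09·0.039130/(2·0.1514) = 1.04574 hr

Final: 1.04574 hr


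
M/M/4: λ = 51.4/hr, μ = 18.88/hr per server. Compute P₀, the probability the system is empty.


a = λ/μ = 51.4/18.88 = 2.7225; ρ = a/c = 0.6806
Σ_{k=0}^{3} a^k/k! (terms k=0..3) = 1.00000 + 2.72246 + 3.70589 + 3.36304 = 10.79139
Tail: a^4/(4!(1−ρ)) = 54.93442/(24·0.3194) = 7.16668
P₀ = 1/(10.79139 + 7.16668) = 1/17.95807 = 0.055685

Final: 0.055685


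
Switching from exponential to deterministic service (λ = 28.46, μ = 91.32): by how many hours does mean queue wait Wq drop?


ρ = 28.46/91.32 = 0.3117
Wq(M/M/1) = ρ/(μ−λ) = 0.3117/62.86 = 0.004958 hr
Wq(M/D/1) = ρ/(2(μ−λ)) = 0.002479 hr
Savings = 0.004958 − 0.002479 = 0.002479 hr

Final: 0.002479 hr


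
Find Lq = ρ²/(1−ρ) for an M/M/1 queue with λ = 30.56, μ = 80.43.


ρ = 30.56/80.43 = 0.3800
Lq = ρ²/(1−ρ) = 0.1444/0.6200 = 0.2328

Final: 0.2328


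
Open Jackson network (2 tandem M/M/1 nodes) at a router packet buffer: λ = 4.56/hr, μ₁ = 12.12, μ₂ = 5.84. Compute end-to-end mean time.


Each node sees arrival rate λ = 4.56/hr (tandem ⇒ throughput preserved).
W₁ = 1/(μ₁−λ) = 1/(12.12−4.56) = 0.13228 hr
W₂ = 1/(μ₂−λ) = 1/(5.84−4.56) = 0.78125 hr
W_total = W₁ + W₂ = 0.13228 + 0.78125 = 0.91353 hr

Final: 0.91353 hr


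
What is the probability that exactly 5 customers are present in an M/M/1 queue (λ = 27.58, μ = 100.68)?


ρ = 27.58/100.68 = 0.2739
P_n = (1−ρ)·ρ^n = (1 − 0.2739)·0.2739^5 = 0.7261·0.001543 = 0.001120

Final: 0.001120


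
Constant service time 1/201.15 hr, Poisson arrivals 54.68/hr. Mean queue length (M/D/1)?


ρ = 54.68/201.15 = 0.2718
M/D/1: Lq = ρ²/(2(1−ρ)) = 0.07390/(2·0.7282) = 0.05074

Final: 0.05074


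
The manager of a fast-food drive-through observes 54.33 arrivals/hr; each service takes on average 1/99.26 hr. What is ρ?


ρ = λ/μ = 54.33/99.26 = 0.5474

Final: 0.5474


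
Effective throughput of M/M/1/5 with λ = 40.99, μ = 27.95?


ρ = 1.4665; P_K = (1−ρ)ρ^5/(1−ρ^6) = 0.353675
λ_eff = λ(1 − P_K) = 40.99·(1 − 0.353675) = 40.99·0.646325 = 26.4928 /hr

Final: 26.4928 /hr


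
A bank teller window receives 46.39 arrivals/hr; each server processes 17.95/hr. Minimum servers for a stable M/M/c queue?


Stability requires cμ > λ ⇔ c > λ/μ.
λ/μ = 46.39/17.95 = 2.5844
Minimum integer c = ⌊2.5844⌋ + 1 = 3
Check: 3·17.95 = 53.85 > 46.39, while 2·17.95 = 35.90 ≤ 46.39

Final: 3 servers


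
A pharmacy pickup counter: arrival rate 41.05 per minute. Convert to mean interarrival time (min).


Mean interarrival time = 1/λ = 1/41.05 minute = 0.02436 minute
In minutes: 0.02436 × 1 = 0.02436 min

Final: 0.02436 min


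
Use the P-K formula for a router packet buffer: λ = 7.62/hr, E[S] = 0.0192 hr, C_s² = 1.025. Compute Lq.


ρ = λ·E[S] = 7.62·0.0192 = 0.1463
Lq = ρ²(1+C_s²)/(2(1−ρ)) = 0.02140·(1+1.025)/(2·0.8537)
= 0.02140·2.0250/1.7074 = 0.02539

Final: 0.02539


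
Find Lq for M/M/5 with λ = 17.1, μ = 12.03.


a = λ/μ = 1.4214; ρ = a/5 = 0.2843
P₀ = 0.241077
Lq = P₀·a^c·ρ / (c!·(1−ρ)²) = 0.241077·5.80300·0.2843/(120·0.51224)
= 0.006470

Final: 0.006470


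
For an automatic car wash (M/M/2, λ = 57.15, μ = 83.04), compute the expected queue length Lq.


a = λ/μ = 0.6882; ρ = a/2 = 0.3441
P₀ = 0.487972
Lq = P₀·a^c·ρ / (c!·(1−ρ)²) = 0.487972·0.47365·0.3441/(2·0.43019)
= 0.09244

Final: 0.09244


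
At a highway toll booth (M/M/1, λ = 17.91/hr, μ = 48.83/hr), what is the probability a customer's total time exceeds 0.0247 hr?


W ~ Exponential(μ−λ) for M/M/1.
μ − λ = 48.83 − 17.91 = 30.9200
P(W > t) = e^{−(μ−λ)t} = e^{−0.7637} = 0.465928

Final: 0.465928


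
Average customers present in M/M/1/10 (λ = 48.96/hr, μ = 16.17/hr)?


ρ = 48.96/16.17 = 3.0278
L = ρ[1 − (K+1)ρ^K + Kρ^(K+1)] / [(1−ρ)(1−ρ^(K+1))]
Numerator: 3.0278·(1 − 11·64761.051605 + 10·196085.410425) = 3780195.049575
Denominator: (-2.0278)·(-196084.410425) = 397625.715388
L = 3780195.049575/397625.715388 = 9.5069

Final: 9.5069


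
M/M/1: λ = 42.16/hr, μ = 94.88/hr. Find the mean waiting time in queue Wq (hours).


ρ = 42.16/94.88 = 0.4444
Wq = ρ/(μ−λ) = 0.4444/(94.88 − 42.16) = 0.4444/52.72 = 0.008429 hr

Final: 0.008429 hr
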